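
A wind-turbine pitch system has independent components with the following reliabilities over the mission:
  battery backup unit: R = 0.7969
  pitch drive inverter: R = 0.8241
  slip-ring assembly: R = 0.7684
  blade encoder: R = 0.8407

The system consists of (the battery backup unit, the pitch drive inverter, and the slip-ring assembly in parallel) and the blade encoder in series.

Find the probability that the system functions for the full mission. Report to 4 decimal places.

0.8337

Parallel (battery backup unit, pitch drive inverter, and slip-ring assembly): 1 − (1 − 0.796900)(1 − 0.824100)(1 − 0.768400) = 0.991726
Series ([0.991726] and blade encoder): 0.991726 × 0.840700 = 0.8337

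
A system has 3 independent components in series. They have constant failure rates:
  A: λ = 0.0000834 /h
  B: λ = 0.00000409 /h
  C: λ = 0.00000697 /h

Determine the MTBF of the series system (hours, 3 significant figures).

Series of exponential components: λ_sys = Σ λ_i
λ_sys = 0.0000834 + 0.00000409 + 0.00000697 = 9.4460e-05 /h
MTBF = 1 / λ_sys = 10600 h

10600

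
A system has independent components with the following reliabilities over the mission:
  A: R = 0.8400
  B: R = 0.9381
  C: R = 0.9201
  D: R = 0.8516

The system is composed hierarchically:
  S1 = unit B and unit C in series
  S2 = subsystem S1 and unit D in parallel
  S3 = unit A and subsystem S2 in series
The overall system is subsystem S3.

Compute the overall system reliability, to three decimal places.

0.823

Series (B and C): 0.93810 × 0.92010 = 0.86315
Parallel ([0.86315] and D): 1 − (1 − 0.86315)(1 − 0.85160) = 0.97969
Series (A and [0.97969]): 0.84000 × 0.97969 = 0.823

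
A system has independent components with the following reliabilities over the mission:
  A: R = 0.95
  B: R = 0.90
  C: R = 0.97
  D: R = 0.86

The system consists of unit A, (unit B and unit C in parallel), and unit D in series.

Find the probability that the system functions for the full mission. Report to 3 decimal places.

Parallel (B and C): 1 − (1 − 0.90000)(1 − 0.97000) = 0.99700
Series (A, [0.99700], and D): 0.95000 × 0.99700 × 0.86000 = 0.815

0.815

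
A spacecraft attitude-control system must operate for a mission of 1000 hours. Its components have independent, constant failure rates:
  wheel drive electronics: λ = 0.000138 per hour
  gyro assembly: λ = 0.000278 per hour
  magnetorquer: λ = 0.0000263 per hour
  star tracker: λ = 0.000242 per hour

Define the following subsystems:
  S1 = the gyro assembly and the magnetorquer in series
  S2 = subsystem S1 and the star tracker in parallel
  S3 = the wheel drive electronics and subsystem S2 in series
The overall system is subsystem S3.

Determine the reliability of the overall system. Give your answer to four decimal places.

0.8220

R(wheel drive electronics) = exp(−0.000138 × 1000) = 0.871099
R(gyro assembly) = exp(−0.000278 × 1000) = 0.757297
R(magnetorquer) = exp(−0.0000263 × 1000) = 0.974043
R(star tracker) = exp(−0.000242 × 1000) = 0.785056
Series (gyro assembly and magnetorquer): 0.757297 × 0.974043 = 0.737640
Parallel ([0.737640] and star tracker): 1 − (1 − 0.737640)(1 − 0.785056) = 0.943607
Series (wheel drive electronics and [0.943607]): 0.871099 × 0.943607 = 0.8220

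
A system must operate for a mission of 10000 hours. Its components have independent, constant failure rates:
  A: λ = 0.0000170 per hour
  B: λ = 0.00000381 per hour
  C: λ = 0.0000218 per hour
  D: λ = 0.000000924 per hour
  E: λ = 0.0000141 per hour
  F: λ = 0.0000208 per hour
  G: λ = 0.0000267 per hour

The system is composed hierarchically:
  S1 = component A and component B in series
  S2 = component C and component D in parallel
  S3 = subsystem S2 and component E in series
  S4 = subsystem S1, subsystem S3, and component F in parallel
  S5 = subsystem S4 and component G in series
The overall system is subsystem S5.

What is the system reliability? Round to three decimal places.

R(A) = exp(−0.0000170 × 10000) = 0.84366
R(B) = exp(−0.00000381 × 10000) = 0.96262
R(C) = exp(−0.0000218 × 10000) = 0.80413
R(D) = exp(−0.000000924 × 10000) = 0.99080
R(E) = exp(−0.0000141 × 10000) = 0.86849
R(F) = exp(−0.0000208 × 10000) = 0.81221
R(G) = exp(−0.0000267 × 10000) = 0.76567
Series (A and B): 0.84366 × 0.96262 = 0.81212
Parallel (C and D): 1 − (1 − 0.80413)(1 − 0.99080) = 0.99820
Series ([0.99820] and E): 0.99820 × 0.86849 = 0.86693
Parallel ([0.81212], [0.86693], and F): 1 − (1 − 0.81212)(1 − 0.86693)(1 − 0.81221) = 0.99531
Series ([0.99531] and G): 0.99531 × 0.76567 = 0.762

0.762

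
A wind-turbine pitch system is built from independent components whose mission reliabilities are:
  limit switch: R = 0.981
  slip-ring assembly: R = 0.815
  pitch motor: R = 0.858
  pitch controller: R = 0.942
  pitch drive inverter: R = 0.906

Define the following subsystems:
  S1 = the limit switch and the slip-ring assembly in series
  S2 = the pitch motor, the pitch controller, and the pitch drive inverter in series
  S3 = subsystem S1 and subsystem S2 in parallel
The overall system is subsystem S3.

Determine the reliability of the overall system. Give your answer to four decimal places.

0.9463

Series (limit switch and slip-ring assembly): 0.981000 × 0.815000 = 0.799515
Series (pitch motor, pitch controller, and pitch drive inverter): 0.858000 × 0.942000 × 0.906000 = 0.732262
Parallel ([0.799515] and [0.732262]): 1 − (1 − 0.799515)(1 − 0.732262) = 0.9463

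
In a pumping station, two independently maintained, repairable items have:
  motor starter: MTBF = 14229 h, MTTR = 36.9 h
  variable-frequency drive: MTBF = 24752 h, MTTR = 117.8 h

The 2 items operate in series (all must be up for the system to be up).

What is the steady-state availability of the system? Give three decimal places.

A(motor starter) = MTBF/(MTBF+MTTR) = 14229/(14229+36.9) = 0.997413
A(variable-frequency drive) = MTBF/(MTBF+MTTR) = 24752/(24752+117.8) = 0.995263
Series availability: 0.997413 × 0.995263 = 0.993

0.993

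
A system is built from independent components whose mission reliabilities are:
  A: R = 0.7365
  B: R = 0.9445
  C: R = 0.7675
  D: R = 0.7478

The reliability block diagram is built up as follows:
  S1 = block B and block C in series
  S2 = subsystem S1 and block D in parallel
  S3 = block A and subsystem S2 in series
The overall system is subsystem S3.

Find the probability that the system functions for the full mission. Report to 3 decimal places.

0.685

Series (B and C): 0.94450 × 0.76750 = 0.72490
Parallel ([0.72490] and D): 1 − (1 − 0.72490)(1 − 0.74780) = 0.93062
Series (A and [0.93062]): 0.73650 × 0.93062 = 0.685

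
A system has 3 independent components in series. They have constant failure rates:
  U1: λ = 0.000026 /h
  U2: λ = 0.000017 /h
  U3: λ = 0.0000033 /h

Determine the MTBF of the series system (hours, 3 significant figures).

21600

Series of exponential components: λ_sys = Σ λ_i
λ_sys = 0.000026 + 0.000017 + 0.0000033 = 4.6300e-05 /h
MTBF = 1 / λ_sys = 21600 h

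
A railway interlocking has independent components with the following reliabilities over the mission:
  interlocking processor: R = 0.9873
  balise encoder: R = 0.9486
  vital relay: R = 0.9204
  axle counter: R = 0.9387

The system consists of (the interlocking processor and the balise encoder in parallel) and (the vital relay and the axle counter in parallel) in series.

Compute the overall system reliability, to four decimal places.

0.9945

Parallel (interlocking processor and balise encoder): 1 − (1 − 0.987300)(1 − 0.948600) = 0.999347
Parallel (vital relay and axle counter): 1 − (1 − 0.920400)(1 − 0.938700) = 0.995121
Series ([0.999347] and [0.995121]): 0.999347 × 0.995121 = 0.9945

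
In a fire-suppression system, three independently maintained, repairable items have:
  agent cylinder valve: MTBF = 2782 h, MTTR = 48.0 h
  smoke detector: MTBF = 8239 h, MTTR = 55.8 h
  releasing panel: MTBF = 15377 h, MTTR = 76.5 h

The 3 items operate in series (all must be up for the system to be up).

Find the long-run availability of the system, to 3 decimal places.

A(agent cylinder valve) = MTBF/(MTBF+MTTR) = 2782/(2782+48.0) = 0.983039
A(smoke detector) = MTBF/(MTBF+MTTR) = 8239/(8239+55.8) = 0.993273
A(releasing panel) = MTBF/(MTBF+MTTR) = 15377/(15377+76.5) = 0.995050
Series availability: 0.983039 × 0.993273 × 0.995050 = 0.972

0.972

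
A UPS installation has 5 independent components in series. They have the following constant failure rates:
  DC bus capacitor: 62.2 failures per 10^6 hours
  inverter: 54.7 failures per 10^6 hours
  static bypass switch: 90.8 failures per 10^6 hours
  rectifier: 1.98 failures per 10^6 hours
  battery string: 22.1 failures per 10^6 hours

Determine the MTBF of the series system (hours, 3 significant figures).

Series of exponential components: λ_sys = Σ λ_i
λ_sys = 0.0000622 + 0.0000547 + 0.0000908 + 0.00000198 + 0.0000221 = 2.3178e-04 /h
MTBF = 1 / λ_sys = 4310 h

4310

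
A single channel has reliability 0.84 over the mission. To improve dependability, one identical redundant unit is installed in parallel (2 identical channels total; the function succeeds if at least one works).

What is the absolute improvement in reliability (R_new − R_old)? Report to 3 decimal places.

0.134

R_before = 0.84
R_after = 1 − (1 − 0.84)^2 = 0.974
ΔR = 0.974 − 0.84 = 0.134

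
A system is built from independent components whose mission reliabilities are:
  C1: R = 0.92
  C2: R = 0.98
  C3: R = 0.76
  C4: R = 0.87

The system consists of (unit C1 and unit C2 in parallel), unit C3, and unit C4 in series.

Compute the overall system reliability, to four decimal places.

0.6601

Parallel (C1 and C2): 1 − (1 − 0.920000)(1 − 0.980000) = 0.998400
Series ([0.998400], C3, and C4): 0.998400 × 0.760000 × 0.870000 = 0.6601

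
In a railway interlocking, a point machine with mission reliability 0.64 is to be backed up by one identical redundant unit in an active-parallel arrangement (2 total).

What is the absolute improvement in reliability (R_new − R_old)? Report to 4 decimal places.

0.2304

R_before = 0.64
R_after = 1 − (1 − 0.64)^2 = 0.8704
ΔR = 0.8704 − 0.64 = 0.2304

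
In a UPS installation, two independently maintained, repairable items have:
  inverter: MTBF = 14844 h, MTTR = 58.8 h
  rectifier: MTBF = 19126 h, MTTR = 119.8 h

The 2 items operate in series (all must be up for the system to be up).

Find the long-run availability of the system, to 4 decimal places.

0.9899

A(inverter) = MTBF/(MTBF+MTTR) = 14844/(14844+58.8) = 0.996054
A(rectifier) = MTBF/(MTBF+MTTR) = 19126/(19126+119.8) = 0.993775
Series availability: 0.996054 × 0.993775 = 0.9899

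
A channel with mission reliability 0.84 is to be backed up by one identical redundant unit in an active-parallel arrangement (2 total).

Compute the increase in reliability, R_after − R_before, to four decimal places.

0.1344

R_before = 0.84
R_after = 1 − (1 − 0.84)^2 = 0.9744
ΔR = 0.9744 − 0.84 = 0.1344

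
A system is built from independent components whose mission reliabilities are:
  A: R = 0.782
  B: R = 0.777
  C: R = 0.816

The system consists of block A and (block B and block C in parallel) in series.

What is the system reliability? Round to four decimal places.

0.7499

Parallel (B and C): 1 − (1 − 0.777000)(1 − 0.816000) = 0.958968
Series (A and [0.958968]): 0.782000 × 0.958968 = 0.7499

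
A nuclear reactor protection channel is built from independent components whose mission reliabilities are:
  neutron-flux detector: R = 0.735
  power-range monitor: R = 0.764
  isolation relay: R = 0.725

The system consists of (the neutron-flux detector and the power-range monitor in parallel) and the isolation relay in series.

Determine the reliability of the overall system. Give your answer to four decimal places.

Parallel (neutron-flux detector and power-range monitor): 1 − (1 − 0.735000)(1 − 0.764000) = 0.937460
Series ([0.937460] and isolation relay): 0.937460 × 0.725000 = 0.6797

0.6797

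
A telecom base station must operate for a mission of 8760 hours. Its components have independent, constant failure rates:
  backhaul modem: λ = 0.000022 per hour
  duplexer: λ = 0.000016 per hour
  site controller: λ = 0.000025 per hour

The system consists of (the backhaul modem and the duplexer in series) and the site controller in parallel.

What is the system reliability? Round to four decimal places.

0.9443

R(backhaul modem) = exp(−0.000022 × 8760) = 0.824713
R(duplexer) = exp(−0.000016 × 8760) = 0.869219
R(site controller) = exp(−0.000025 × 8760) = 0.803322
Series (backhaul modem and duplexer): 0.824713 × 0.869219 = 0.716856
Parallel ([0.716856] and site controller): 1 − (1 − 0.716856)(1 − 0.803322) = 0.9443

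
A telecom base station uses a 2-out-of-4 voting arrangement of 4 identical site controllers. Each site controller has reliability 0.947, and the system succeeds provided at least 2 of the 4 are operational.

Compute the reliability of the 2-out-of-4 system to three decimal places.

0.999

R = Σ_{i=2}^{4} C(4,i) p^i (1−p)^{4−i} with p = 0.947
C(4,2)·0.947^2·0.053^2 = 0.01511
C(4,3)·0.947^3·0.053^1 = 0.18005
C(4,4)·0.947^4·0.053^0 = 0.80427
Sum = 0.999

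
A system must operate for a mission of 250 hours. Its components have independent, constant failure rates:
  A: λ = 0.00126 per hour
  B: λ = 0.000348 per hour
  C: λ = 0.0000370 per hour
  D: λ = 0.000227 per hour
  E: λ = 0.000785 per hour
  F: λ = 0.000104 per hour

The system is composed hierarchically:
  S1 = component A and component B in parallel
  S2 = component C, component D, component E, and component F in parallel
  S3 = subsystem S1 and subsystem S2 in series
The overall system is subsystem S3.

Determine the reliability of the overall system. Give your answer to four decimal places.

R(A) = exp(−0.00126 × 250) = 0.729789
R(B) = exp(−0.000348 × 250) = 0.916677
R(C) = exp(−0.0000370 × 250) = 0.990793
R(D) = exp(−0.000227 × 250) = 0.944830
R(E) = exp(−0.000785 × 250) = 0.821807
R(F) = exp(−0.000104 × 250) = 0.974335
Parallel (A and B): 1 − (1 − 0.729789)(1 − 0.916677) = 0.977485
Parallel (C, D, E, and F): 1 − (1 − 0.990793)(1 − 0.944830)(1 − 0.821807)(1 − 0.974335) = 0.999998
Series ([0.977485] and [0.999998]): 0.977485 × 0.999998 = 0.9775

0.9775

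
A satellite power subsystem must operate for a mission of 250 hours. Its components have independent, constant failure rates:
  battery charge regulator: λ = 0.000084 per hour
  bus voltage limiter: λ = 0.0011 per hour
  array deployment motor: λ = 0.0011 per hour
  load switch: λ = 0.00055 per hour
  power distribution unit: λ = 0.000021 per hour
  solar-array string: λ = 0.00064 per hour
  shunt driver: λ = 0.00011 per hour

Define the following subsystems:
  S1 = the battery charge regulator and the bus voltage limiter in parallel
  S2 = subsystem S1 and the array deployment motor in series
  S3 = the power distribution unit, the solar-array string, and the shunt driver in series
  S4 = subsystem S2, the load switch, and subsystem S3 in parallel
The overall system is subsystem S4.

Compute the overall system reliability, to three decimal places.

0.994

R(battery charge regulator) = exp(−0.000084 × 250) = 0.97922
R(bus voltage limiter) = exp(−0.0011 × 250) = 0.75957
R(array deployment motor) = exp(−0.0011 × 250) = 0.75957
R(load switch) = exp(−0.00055 × 250) = 0.87153
R(power distribution unit) = exp(−0.000021 × 250) = 0.99476
R(solar-array string) = exp(−0.00064 × 250) = 0.85214
R(shunt driver) = exp(−0.00011 × 250) = 0.97287
Parallel (battery charge regulator and bus voltage limiter): 1 − (1 − 0.97922)(1 − 0.75957) = 0.99500
Series ([0.99500] and array deployment motor): 0.99500 × 0.75957 = 0.75577
Series (power distribution unit, solar-array string, and shunt driver): 0.99476 × 0.85214 × 0.97287 = 0.82468
Parallel ([0.75577], load switch, and [0.82468]): 1 − (1 − 0.75577)(1 − 0.87153)(1 − 0.82468) = 0.994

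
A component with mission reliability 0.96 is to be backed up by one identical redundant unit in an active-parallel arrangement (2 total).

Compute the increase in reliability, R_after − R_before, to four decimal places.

0.0384

R_before = 0.96
R_after = 1 − (1 − 0.96)^2 = 0.9984
ΔR = 0.9984 − 0.96 = 0.0384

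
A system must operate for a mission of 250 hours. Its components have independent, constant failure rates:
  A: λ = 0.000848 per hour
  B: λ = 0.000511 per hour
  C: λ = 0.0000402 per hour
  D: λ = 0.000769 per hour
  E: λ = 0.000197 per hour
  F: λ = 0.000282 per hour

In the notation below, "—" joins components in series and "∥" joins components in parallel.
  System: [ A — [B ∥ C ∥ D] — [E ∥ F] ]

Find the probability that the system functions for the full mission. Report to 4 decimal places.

R(A) = exp(−0.000848 × 250) = 0.808965
R(B) = exp(−0.000511 × 250) = 0.880073
R(C) = exp(−0.0000402 × 250) = 0.990000
R(D) = exp(−0.000769 × 250) = 0.825101
R(E) = exp(−0.000197 × 250) = 0.951943
R(F) = exp(−0.000282 × 250) = 0.931928
Parallel (B, C, and D): 1 − (1 − 0.880073)(1 − 0.990000)(1 − 0.825101) = 0.999790
Parallel (E and F): 1 − (1 − 0.951943)(1 − 0.931928) = 0.996729
Series (A, [0.999790], and [0.996729]): 0.808965 × 0.999790 × 0.996729 = 0.8061

0.8061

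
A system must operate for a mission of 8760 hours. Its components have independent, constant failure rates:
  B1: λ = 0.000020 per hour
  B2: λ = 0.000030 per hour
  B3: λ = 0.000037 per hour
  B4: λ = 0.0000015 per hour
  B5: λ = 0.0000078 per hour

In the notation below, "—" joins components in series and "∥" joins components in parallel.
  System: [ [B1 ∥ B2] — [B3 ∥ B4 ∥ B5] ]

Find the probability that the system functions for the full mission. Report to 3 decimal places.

0.963

R(B1) = exp(−0.000020 × 8760) = 0.83929
R(B2) = exp(−0.000030 × 8760) = 0.76890
R(B3) = exp(−0.000037 × 8760) = 0.72316
R(B4) = exp(−0.0000015 × 8760) = 0.98695
R(B5) = exp(−0.0000078 × 8760) = 0.93395
Parallel (B1 and B2): 1 − (1 − 0.83929)(1 − 0.76890) = 0.96286
Parallel (B3, B4, and B5): 1 − (1 − 0.72316)(1 − 0.98695)(1 − 0.93395) = 0.99976
Series ([0.96286] and [0.99976]): 0.96286 × 0.99976 = 0.963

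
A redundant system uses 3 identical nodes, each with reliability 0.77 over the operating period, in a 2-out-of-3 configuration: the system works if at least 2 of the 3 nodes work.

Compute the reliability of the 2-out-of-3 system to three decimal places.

0.866

R = Σ_{i=2}^{3} C(3,i) p^i (1−p)^{3−i} with p = 0.77
C(3,2)·0.77^2·0.23^1 = 0.40910
C(3,3)·0.77^3·0.23^0 = 0.45653
Sum = 0.866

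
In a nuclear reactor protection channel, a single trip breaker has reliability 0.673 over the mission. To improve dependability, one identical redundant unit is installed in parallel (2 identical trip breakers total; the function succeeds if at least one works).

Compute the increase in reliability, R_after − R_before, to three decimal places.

0.220

R_before = 0.673
R_after = 1 − (1 − 0.673)^2 = 0.893
ΔR = 0.893 − 0.673 = 0.220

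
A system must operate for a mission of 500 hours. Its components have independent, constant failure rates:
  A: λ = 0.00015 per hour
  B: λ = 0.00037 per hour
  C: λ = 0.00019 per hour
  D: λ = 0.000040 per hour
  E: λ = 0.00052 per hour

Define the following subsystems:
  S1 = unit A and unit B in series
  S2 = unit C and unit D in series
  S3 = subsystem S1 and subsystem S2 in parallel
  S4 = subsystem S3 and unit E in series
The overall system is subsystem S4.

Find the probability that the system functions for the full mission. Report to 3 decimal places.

0.752

R(A) = exp(−0.00015 × 500) = 0.92774
R(B) = exp(−0.00037 × 500) = 0.83110
R(C) = exp(−0.00019 × 500) = 0.90937
R(D) = exp(−0.000040 × 500) = 0.98020
R(E) = exp(−0.00052 × 500) = 0.77105
Series (A and B): 0.92774 × 0.83110 = 0.77104
Series (C and D): 0.90937 × 0.98020 = 0.89136
Parallel ([0.77104] and [0.89136]): 1 − (1 − 0.77104)(1 − 0.89136) = 0.97513
Series ([0.97513] and E): 0.97513 × 0.77105 = 0.752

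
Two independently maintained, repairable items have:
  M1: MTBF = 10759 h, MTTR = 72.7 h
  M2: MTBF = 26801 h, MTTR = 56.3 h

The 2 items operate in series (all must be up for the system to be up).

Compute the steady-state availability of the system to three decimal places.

A(M1) = MTBF/(MTBF+MTTR) = 10759/(10759+72.7) = 0.993288
A(M2) = MTBF/(MTBF+MTTR) = 26801/(26801+56.3) = 0.997904
Series availability: 0.993288 × 0.997904 = 0.991

0.991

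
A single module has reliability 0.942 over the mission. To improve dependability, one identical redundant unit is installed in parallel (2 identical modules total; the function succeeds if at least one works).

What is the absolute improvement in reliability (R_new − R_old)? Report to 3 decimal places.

R_before = 0.942
R_after = 1 − (1 − 0.942)^2 = 0.997
ΔR = 0.997 − 0.942 = 0.055

0.055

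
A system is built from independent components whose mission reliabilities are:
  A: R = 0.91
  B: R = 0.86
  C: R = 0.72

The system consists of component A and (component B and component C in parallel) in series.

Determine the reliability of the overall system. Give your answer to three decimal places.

Parallel (B and C): 1 − (1 − 0.86000)(1 − 0.72000) = 0.96080
Series (A and [0.96080]): 0.91000 × 0.96080 = 0.874

0.874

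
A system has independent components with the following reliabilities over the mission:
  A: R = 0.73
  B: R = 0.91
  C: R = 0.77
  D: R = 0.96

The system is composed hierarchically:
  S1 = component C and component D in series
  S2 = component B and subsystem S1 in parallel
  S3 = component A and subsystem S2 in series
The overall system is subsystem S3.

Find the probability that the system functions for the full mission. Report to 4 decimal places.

Series (C and D): 0.770000 × 0.960000 = 0.739200
Parallel (B and [0.739200]): 1 − (1 − 0.910000)(1 − 0.739200) = 0.976528
Series (A and [0.976528]): 0.730000 × 0.976528 = 0.7129

0.7129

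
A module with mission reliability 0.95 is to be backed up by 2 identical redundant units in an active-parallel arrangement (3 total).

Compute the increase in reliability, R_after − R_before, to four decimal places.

R_before = 0.95
R_after = 1 − (1 − 0.95)^3 = 0.9999
ΔR = 0.9999 − 0.95 = 0.0499

0.0499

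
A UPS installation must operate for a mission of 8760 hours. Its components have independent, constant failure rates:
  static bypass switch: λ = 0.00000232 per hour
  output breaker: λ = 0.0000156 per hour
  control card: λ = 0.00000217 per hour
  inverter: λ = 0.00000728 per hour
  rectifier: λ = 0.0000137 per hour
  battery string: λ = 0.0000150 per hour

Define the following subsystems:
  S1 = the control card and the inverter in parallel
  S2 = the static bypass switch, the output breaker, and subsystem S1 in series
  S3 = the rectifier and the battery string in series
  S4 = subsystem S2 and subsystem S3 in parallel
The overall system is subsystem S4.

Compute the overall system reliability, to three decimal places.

0.967

R(static bypass switch) = exp(−0.00000232 × 8760) = 0.97988
R(output breaker) = exp(−0.0000156 × 8760) = 0.87227
R(control card) = exp(−0.00000217 × 8760) = 0.98117
R(inverter) = exp(−0.00000728 × 8760) = 0.93822
R(rectifier) = exp(−0.0000137 × 8760) = 0.88691
R(battery string) = exp(−0.0000150 × 8760) = 0.87687
Parallel (control card and inverter): 1 − (1 − 0.98117)(1 − 0.93822) = 0.99884
Series (static bypass switch, output breaker, and [0.99884]): 0.97988 × 0.87227 × 0.99884 = 0.85373
Series (rectifier and battery string): 0.88691 × 0.87687 = 0.77770
Parallel ([0.85373] and [0.77770]): 1 − (1 − 0.85373)(1 − 0.77770) = 0.967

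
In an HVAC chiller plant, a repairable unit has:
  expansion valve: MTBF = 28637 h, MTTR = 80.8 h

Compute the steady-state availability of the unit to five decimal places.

0.99719

A(expansion valve) = MTBF/(MTBF+MTTR) = 28637/(28637+80.8) = 0.99719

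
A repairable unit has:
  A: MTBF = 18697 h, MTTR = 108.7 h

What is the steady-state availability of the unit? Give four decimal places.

0.9942

A(A) = MTBF/(MTBF+MTTR) = 18697/(18697+108.7) = 0.9942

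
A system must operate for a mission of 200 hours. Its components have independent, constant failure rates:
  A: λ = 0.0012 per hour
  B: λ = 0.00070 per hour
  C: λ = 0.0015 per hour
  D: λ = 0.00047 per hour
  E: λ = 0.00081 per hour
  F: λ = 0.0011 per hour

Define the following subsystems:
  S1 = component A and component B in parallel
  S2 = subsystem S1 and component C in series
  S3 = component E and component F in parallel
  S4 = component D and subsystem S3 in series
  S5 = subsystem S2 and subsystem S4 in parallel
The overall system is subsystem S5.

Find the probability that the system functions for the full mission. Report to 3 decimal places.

0.967

R(A) = exp(−0.0012 × 200) = 0.78663
R(B) = exp(−0.00070 × 200) = 0.86936
R(C) = exp(−0.0015 × 200) = 0.74082
R(D) = exp(−0.00047 × 200) = 0.91028
R(E) = exp(−0.00081 × 200) = 0.85044
R(F) = exp(−0.0011 × 200) = 0.80252
Parallel (A and B): 1 − (1 − 0.78663)(1 − 0.86936) = 0.97213
Series ([0.97213] and C): 0.97213 × 0.74082 = 0.72017
Parallel (E and F): 1 − (1 − 0.85044)(1 − 0.80252) = 0.97046
Series (D and [0.97046]): 0.91028 × 0.97046 = 0.88339
Parallel ([0.72017] and [0.88339]): 1 − (1 − 0.72017)(1 − 0.88339) = 0.967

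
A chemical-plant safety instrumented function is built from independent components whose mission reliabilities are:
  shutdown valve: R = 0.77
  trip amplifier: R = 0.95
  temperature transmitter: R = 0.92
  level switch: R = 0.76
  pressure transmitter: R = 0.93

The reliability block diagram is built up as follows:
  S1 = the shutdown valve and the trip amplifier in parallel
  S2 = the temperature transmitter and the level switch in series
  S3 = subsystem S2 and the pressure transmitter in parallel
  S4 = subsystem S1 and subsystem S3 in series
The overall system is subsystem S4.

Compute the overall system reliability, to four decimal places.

Parallel (shutdown valve and trip amplifier): 1 − (1 − 0.770000)(1 − 0.950000) = 0.988500
Series (temperature transmitter and level switch): 0.920000 × 0.760000 = 0.699200
Parallel ([0.699200] and pressure transmitter): 1 − (1 − 0.699200)(1 − 0.930000) = 0.978944
Series ([0.988500] and [0.978944]): 0.988500 × 0.978944 = 0.9677

0.9677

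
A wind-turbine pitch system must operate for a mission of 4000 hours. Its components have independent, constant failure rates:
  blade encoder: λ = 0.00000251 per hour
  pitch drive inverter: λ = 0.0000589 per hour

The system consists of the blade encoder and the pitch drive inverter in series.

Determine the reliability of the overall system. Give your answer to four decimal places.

0.7822

R(blade encoder) = exp(−0.00000251 × 4000) = 0.990010
R(pitch drive inverter) = exp(−0.0000589 × 4000) = 0.790097
Series (blade encoder and pitch drive inverter): 0.990010 × 0.790097 = 0.7822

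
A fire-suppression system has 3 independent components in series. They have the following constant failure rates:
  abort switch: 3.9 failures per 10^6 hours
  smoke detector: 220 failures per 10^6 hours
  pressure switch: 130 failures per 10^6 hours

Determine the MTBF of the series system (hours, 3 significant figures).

2830

Series of exponential components: λ_sys = Σ λ_i
λ_sys = 0.0000039 + 0.00022 + 0.00013 = 3.5390e-04 /h
MTBF = 1 / λ_sys = 2830 h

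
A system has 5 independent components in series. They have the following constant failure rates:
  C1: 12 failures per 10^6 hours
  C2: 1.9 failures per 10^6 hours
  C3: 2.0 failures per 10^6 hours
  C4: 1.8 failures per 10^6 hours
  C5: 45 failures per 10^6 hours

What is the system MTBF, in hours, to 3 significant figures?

15900

Series of exponential components: λ_sys = Σ λ_i
λ_sys = 0.000012 + 0.0000019 + 0.0000020 + 0.0000018 + 0.000045 = 6.2700e-05 /h
MTBF = 1 / λ_sys = 15900 h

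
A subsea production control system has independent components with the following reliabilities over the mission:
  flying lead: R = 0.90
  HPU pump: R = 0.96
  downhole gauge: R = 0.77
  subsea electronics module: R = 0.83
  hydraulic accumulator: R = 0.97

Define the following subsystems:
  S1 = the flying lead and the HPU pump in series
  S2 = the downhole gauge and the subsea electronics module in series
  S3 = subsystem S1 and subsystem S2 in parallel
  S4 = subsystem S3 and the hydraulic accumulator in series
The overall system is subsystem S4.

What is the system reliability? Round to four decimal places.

Series (flying lead and HPU pump): 0.900000 × 0.960000 = 0.864000
Series (downhole gauge and subsea electronics module): 0.770000 × 0.830000 = 0.639100
Parallel ([0.864000] and [0.639100]): 1 − (1 − 0.864000)(1 − 0.639100) = 0.950918
Series ([0.950918] and hydraulic accumulator): 0.950918 × 0.970000 = 0.9224

0.9224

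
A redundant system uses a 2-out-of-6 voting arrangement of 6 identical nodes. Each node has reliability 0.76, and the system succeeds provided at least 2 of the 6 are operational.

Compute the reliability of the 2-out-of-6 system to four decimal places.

R = Σ_{i=2}^{6} C(6,i) p^i (1−p)^{6−i} with p = 0.76
C(6,2)·0.76^2·0.24^4 = 0.028745
C(6,3)·0.76^3·0.24^3 = 0.121368
C(6,4)·0.76^4·0.24^2 = 0.288249
C(6,5)·0.76^5·0.24^1 = 0.365116
C(6,6)·0.76^6·0.24^0 = 0.192700
Sum = 0.9962

0.9962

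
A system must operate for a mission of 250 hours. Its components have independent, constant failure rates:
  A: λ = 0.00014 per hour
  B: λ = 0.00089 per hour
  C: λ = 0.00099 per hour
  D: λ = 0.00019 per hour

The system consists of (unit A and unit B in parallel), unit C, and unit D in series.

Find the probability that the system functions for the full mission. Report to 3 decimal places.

0.739

R(A) = exp(−0.00014 × 250) = 0.96561
R(B) = exp(−0.00089 × 250) = 0.80052
R(C) = exp(−0.00099 × 250) = 0.78075
R(D) = exp(−0.00019 × 250) = 0.95361
Parallel (A and B): 1 − (1 − 0.96561)(1 − 0.80052) = 0.99314
Series ([0.99314], C, and D): 0.99314 × 0.78075 × 0.95361 = 0.739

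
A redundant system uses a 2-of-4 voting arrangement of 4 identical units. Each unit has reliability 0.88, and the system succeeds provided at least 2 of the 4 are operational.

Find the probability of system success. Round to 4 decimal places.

0.9937

R = Σ_{i=2}^{4} C(4,i) p^i (1−p)^{4−i} with p = 0.88
C(4,2)·0.88^2·0.12^2 = 0.066908
C(4,3)·0.88^3·0.12^1 = 0.327107
C(4,4)·0.88^4·0.12^0 = 0.599695
Sum = 0.9937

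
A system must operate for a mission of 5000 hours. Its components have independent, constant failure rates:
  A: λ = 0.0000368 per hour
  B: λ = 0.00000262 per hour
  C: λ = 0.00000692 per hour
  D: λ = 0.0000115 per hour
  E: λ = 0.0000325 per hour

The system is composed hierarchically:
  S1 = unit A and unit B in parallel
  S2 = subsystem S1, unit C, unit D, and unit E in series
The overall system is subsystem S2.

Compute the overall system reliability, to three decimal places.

0.774

R(A) = exp(−0.0000368 × 5000) = 0.83194
R(B) = exp(−0.00000262 × 5000) = 0.98699
R(C) = exp(−0.00000692 × 5000) = 0.96599
R(D) = exp(−0.0000115 × 5000) = 0.94412
R(E) = exp(−0.0000325 × 5000) = 0.85002
Parallel (A and B): 1 − (1 − 0.83194)(1 − 0.98699) = 0.99781
Series ([0.99781], C, D, and E): 0.99781 × 0.96599 × 0.94412 × 0.85002 = 0.774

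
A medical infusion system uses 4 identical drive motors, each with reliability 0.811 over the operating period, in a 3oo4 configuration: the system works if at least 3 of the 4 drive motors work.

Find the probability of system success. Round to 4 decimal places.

0.8359

R = Σ_{i=3}^{4} C(4,i) p^i (1−p)^{4−i} with p = 0.811
C(4,3)·0.811^3·0.189^1 = 0.403259
C(4,4)·0.811^4·0.189^0 = 0.432597
Sum = 0.8359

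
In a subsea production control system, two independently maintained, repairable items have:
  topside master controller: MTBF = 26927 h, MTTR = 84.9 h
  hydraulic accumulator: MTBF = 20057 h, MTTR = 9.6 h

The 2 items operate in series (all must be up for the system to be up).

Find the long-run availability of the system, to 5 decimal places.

0.99638

A(topside master controller) = MTBF/(MTBF+MTTR) = 26927/(26927+84.9) = 0.996857
A(hydraulic accumulator) = MTBF/(MTBF+MTTR) = 20057/(20057+9.6) = 0.999522
Series availability: 0.996857 × 0.999522 = 0.99638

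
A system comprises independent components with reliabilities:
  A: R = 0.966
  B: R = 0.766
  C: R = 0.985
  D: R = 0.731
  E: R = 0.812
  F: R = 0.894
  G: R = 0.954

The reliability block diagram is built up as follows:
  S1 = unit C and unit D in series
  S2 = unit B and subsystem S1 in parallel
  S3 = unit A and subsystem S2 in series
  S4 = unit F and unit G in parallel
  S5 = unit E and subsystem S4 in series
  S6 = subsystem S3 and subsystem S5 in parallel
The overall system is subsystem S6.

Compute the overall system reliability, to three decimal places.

0.981

Series (C and D): 0.98500 × 0.73100 = 0.72004
Parallel (B and [0.72004]): 1 − (1 − 0.76600)(1 − 0.72004) = 0.93449
Series (A and [0.93449]): 0.96600 × 0.93449 = 0.90272
Parallel (F and G): 1 − (1 − 0.89400)(1 − 0.95400) = 0.99512
Series (E and [0.99512]): 0.81200 × 0.99512 = 0.80804
Parallel ([0.90272] and [0.80804]): 1 − (1 − 0.90272)(1 − 0.80804) = 0.981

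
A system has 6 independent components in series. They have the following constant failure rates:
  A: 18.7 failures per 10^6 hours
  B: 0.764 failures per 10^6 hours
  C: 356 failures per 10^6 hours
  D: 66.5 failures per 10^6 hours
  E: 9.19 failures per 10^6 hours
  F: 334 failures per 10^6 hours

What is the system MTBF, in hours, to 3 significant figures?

1270

Series of exponential components: λ_sys = Σ λ_i
λ_sys = 0.0000187 + 0.000000764 + 0.000356 + 0.0000665 + 0.00000919 + 0.000334 = 7.8515e-04 /h
MTBF = 1 / λ_sys = 1270 h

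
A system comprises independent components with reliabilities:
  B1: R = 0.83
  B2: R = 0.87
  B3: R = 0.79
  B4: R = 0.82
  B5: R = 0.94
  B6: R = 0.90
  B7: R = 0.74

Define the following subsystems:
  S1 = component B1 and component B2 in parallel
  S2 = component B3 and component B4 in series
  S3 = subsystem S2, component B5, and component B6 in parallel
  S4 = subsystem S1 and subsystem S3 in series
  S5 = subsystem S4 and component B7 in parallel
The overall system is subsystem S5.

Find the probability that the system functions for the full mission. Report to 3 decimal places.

Parallel (B1 and B2): 1 − (1 − 0.83000)(1 − 0.87000) = 0.97790
Series (B3 and B4): 0.79000 × 0.82000 = 0.64780
Parallel ([0.64780], B5, and B6): 1 − (1 − 0.64780)(1 − 0.94000)(1 − 0.90000) = 0.99789
Series ([0.97790] and [0.99789]): 0.97790 × 0.99789 = 0.97584
Parallel ([0.97584] and B7): 1 − (1 − 0.97584)(1 − 0.74000) = 0.994

0.994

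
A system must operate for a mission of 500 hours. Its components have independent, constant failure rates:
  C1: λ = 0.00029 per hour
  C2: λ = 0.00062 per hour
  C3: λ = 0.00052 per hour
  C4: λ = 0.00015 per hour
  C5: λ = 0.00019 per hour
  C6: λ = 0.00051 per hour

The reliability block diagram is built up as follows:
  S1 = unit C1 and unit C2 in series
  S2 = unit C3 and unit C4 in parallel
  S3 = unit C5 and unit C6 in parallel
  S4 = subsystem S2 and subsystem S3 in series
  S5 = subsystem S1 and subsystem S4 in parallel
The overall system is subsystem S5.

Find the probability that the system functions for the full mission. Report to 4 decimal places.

0.9866

R(C1) = exp(−0.00029 × 500) = 0.865022
R(C2) = exp(−0.00062 × 500) = 0.733447
R(C3) = exp(−0.00052 × 500) = 0.771052
R(C4) = exp(−0.00015 × 500) = 0.927743
R(C5) = exp(−0.00019 × 500) = 0.909373
R(C6) = exp(−0.00051 × 500) = 0.774916
Series (C1 and C2): 0.865022 × 0.733447 = 0.634448
Parallel (C3 and C4): 1 − (1 − 0.771052)(1 − 0.927743) = 0.983457
Parallel (C5 and C6): 1 − (1 − 0.909373)(1 − 0.774916) = 0.979601
Series ([0.983457] and [0.979601]): 0.983457 × 0.979601 = 0.963395
Parallel ([0.634448] and [0.963395]): 1 − (1 − 0.634448)(1 − 0.963395) = 0.9866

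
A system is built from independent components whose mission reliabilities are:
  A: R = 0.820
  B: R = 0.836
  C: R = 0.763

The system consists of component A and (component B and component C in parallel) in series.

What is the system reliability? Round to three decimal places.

0.788

Parallel (B and C): 1 − (1 − 0.83600)(1 − 0.76300) = 0.96113
Series (A and [0.96113]): 0.82000 × 0.96113 = 0.788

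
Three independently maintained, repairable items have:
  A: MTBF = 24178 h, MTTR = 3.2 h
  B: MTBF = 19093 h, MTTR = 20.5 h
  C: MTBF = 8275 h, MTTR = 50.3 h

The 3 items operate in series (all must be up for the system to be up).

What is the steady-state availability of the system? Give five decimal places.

0.99276

A(A) = MTBF/(MTBF+MTTR) = 24178/(24178+3.2) = 0.999868
A(B) = MTBF/(MTBF+MTTR) = 19093/(19093+20.5) = 0.998927
A(C) = MTBF/(MTBF+MTTR) = 8275/(8275+50.3) = 0.993958
Series availability: 0.999868 × 0.998927 × 0.993958 = 0.99276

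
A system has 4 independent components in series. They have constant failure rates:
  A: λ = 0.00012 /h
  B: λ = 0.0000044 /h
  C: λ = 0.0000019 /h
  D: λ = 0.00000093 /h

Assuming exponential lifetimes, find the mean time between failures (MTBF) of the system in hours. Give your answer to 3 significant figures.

7860

Series of exponential components: λ_sys = Σ λ_i
λ_sys = 0.00012 + 0.0000044 + 0.0000019 + 0.00000093 = 1.2723e-04 /h
MTBF = 1 / λ_sys = 7860 h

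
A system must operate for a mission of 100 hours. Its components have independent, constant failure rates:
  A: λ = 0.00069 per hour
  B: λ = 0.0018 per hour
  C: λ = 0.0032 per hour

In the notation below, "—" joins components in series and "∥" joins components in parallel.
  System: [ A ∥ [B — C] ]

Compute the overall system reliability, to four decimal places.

0.9738

R(A) = exp(−0.00069 × 100) = 0.933327
R(B) = exp(−0.0018 × 100) = 0.835270
R(C) = exp(−0.0032 × 100) = 0.726149
Series (B and C): 0.835270 × 0.726149 = 0.606530
Parallel (A and [0.606530]): 1 − (1 − 0.933327)(1 − 0.606530) = 0.9738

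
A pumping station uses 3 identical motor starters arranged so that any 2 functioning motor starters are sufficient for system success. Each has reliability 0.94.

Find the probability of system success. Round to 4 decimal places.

R = Σ_{i=2}^{3} C(3,i) p^i (1−p)^{3−i} with p = 0.94
C(3,2)·0.94^2·0.06^1 = 0.159048
C(3,3)·0.94^3·0.06^0 = 0.830584
Sum = 0.9896

0.9896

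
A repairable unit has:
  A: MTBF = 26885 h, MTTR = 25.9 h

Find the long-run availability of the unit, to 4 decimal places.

A(A) = MTBF/(MTBF+MTTR) = 26885/(26885+25.9) = 0.9990

0.9990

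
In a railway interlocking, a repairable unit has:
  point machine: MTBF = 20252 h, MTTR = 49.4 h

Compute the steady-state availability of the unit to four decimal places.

A(point machine) = MTBF/(MTBF+MTTR) = 20252/(20252+49.4) = 0.9976

0.9976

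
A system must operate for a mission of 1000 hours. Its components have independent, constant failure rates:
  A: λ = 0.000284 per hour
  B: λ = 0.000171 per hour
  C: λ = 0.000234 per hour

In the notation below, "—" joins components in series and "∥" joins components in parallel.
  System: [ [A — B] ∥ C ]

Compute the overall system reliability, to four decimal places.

0.9237

R(A) = exp(−0.000284 × 1000) = 0.752767
R(B) = exp(−0.000171 × 1000) = 0.842822
R(C) = exp(−0.000234 × 1000) = 0.791362
Series (A and B): 0.752767 × 0.842822 = 0.634449
Parallel ([0.634449] and C): 1 − (1 − 0.634449)(1 − 0.791362) = 0.9237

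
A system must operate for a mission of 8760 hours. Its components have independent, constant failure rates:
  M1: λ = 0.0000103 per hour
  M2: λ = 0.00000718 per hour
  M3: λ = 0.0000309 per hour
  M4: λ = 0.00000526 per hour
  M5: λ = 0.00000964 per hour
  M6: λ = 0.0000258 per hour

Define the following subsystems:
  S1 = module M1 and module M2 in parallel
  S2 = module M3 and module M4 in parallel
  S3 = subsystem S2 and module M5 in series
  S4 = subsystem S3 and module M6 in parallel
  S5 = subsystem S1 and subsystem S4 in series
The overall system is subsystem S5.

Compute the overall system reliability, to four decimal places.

0.9765

R(M1) = exp(−0.0000103 × 8760) = 0.913723
R(M2) = exp(−0.00000718 × 8760) = 0.939040
R(M3) = exp(−0.0000309 × 8760) = 0.762858
R(M4) = exp(−0.00000526 × 8760) = 0.954968
R(M5) = exp(−0.00000964 × 8760) = 0.919021
R(M6) = exp(−0.0000258 × 8760) = 0.797712
Parallel (M1 and M2): 1 − (1 − 0.913723)(1 − 0.939040) = 0.994741
Parallel (M3 and M4): 1 − (1 − 0.762858)(1 − 0.954968) = 0.989321
Series ([0.989321] and M5): 0.989321 × 0.919021 = 0.909207
Parallel ([0.909207] and M6): 1 − (1 − 0.909207)(1 − 0.797712) = 0.981634
Series ([0.994741] and [0.981634]): 0.994741 × 0.981634 = 0.9765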